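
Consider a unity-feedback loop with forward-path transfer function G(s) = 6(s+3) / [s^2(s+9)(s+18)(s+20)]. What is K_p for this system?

infinity

K_p = lim_{s→0} G(s); with 2 poles at the origin the limit diverges, so K_p = ∞.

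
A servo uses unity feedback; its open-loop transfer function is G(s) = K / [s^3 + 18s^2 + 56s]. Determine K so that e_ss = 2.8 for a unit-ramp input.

The denominator has no term below 56s — 1 pole at s=0, type 1.
K_v = lim_{s→0} s·G(s) = K / 56 = (1/56)·K.
e_ss = 1/K_v = 2.8 ⇒ K_v = 5/14 ⇒ K = (5/14)/(1/56) = 20.

20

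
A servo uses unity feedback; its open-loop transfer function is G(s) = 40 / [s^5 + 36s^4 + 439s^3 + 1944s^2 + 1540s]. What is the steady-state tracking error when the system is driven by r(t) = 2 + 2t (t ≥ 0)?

Factoring s from the denominator leaves a polynomial with constant term 1540, so the system is type 1. Treating each term separately:
  • 2: tracked with zero error.
  • 2t: e_ss = 2/K_v with K_v=2/77 → 77.
Total e_ss = 77.

77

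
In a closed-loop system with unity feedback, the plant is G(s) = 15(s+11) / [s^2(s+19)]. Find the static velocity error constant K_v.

infinity

K_v = lim_{s→0} s·G(s); with 2 poles at the origin the limit diverges, so K_v = ∞.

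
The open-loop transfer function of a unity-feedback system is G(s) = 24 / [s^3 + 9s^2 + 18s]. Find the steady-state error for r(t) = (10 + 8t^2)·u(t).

Lowest-order denominator term is 18s, so the open loop has 1 pole at the origin → type 1 system. Taking each input component in turn:
  • 10: tracked with zero error.
  • 8t^2: a type-1 system cannot track it, e_ss → ∞.
The unbounded component dominates.

infinity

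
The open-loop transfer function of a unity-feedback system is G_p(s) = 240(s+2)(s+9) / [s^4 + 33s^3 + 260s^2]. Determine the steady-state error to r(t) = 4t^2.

The denominator has no term below 260s^2 — 2 poles at s=0, type 2.
K_a = lim_{s→0} s^2·G_p(s) = 240·2·9 / 260 = 216/13.
r(t) = 4t^2 gives R(s) = 8/s^3.
e_ss = 8/K_a = 8/(216/13) = 13/27.

13/27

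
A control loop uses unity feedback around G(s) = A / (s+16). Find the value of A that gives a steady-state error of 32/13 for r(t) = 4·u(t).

The open loop has no poles at the origin → type 0 system.
K_p = lim_{s→0} G(s) = A / (16) = 0.0625·A.
e_ss = 4/(1 + K_p) = 32/13 ⇒ 1 + 0.0625·A = 1.625 ⇒ A = 10.

10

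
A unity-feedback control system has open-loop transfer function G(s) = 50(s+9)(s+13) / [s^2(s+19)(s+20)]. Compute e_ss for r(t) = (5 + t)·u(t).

0

System type = 2 (two poles at s=0). Taking each input component in turn:
  • 5: tracked with zero error.
  • t: tracked with zero error.
Total e_ss = 0.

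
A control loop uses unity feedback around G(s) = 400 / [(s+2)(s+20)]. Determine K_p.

The open loop has no poles at the origin → type 0 system.
K_p = lim_{s→0} G(s) = 400 / (2·20) = 10.

10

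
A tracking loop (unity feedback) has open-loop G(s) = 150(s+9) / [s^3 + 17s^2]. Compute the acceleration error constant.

The denominator has no term below 17s^2 — 2 poles at s=0, type 2.
K_a = lim_{s→0} s^2·G(s) = 150·9 / 17 = 1350/17.

1350/17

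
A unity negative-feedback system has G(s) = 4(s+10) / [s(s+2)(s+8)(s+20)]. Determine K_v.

0.125

G(s) has one factor of s in the denominator, so the system is type 1.
K_v = lim_{s→0} s·G(s) = 4·10 / (2·8·20) = 0.125.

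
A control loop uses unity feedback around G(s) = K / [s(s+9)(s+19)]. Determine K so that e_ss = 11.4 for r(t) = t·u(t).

The open loop has one pole at the origin → type 1 system.
K_v = lim_{s→0} s·G(s) = K / (9·19) = (1/171)·K.
e_ss = 1/K_v = 11.4 ⇒ K_v = 5/57 ⇒ K = (5/57)/(1/171) = 15.

15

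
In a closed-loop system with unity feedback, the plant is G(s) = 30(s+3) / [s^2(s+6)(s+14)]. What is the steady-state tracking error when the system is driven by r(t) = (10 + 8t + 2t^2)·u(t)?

56/15

Two free integrators in G(s): this is a type 2 system. Taking each input component in turn:
  • 10: tracked with zero error.
  • 8t: tracked with zero error.
  • 2t^2: e_ss = 4/K_a with K_a=15/14 → 56/15.
Total e_ss = 56/15.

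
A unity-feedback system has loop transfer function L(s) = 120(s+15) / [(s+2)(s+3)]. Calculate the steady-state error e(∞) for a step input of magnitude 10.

10/301

No free integrators in L(s): this is a type 0 system.
K_p = lim_{s→0} L(s) = 120·15 / (2·3) = 300.
e_ss = 10/(1 + K_p) = 10/301.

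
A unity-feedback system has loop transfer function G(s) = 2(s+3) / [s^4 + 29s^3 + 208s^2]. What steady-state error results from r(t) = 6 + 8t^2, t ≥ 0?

Factoring s^2 from the denominator leaves a polynomial with constant term 208, so the system is type 2. Treating each term separately:
  • 6: tracked with zero error.
  • 8t^2: e_ss = 16/K_a with K_a=3/104 → 1664/3.
Total e_ss = 1664/3.

1664/3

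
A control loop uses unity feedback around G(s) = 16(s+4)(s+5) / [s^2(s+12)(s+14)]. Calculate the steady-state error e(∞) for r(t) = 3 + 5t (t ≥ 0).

G(s) has two factors of s in the denominator, so the system is type 2. By superposition:
  • 3: tracked with zero error.
  • 5t: tracked with zero error.
Total e_ss = 0.

0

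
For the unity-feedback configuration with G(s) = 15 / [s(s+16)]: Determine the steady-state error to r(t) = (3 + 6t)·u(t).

6.4

The open loop has one pole at the origin → type 1 system. By superposition:
  • 3: tracked with zero error.
  • 6t: e_ss = 6/K_v with K_v=0.9375 → 6.4.
Total e_ss = 6.4.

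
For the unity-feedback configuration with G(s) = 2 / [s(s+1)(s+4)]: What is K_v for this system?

G(s) has one factor of s in the denominator, so the system is type 1.
K_v = lim_{s→0} s·G(s) = 2 / (1·4) = 0.5.

0.5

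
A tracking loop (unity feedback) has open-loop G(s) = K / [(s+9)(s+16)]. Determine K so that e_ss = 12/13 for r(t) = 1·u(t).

12

No free integrators in G(s): this is a type 0 system.
K_p = lim_{s→0} G(s) = K / (9·16) = (1/144)·K.
e_ss = 1/(1 + K_p) = 12/13 ⇒ 1 + (1/144)·K = 13/12 ⇒ K = 12.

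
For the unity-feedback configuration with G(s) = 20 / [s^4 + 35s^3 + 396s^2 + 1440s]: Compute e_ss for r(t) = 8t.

The denominator has no term below 1440s — 1 pole at s=0, type 1.
K_v = lim_{s→0} s·G(s) = 20 / 1440 = 1/72.
e_ss = 8/K_v = 8/(1/72) = 576.

576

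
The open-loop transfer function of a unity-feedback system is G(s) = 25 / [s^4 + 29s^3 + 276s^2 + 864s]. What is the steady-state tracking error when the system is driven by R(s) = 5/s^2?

Factoring s from the denominator leaves a polynomial with constant term 864, so the system is type 1.
K_v = lim_{s→0} s·G(s) = 25 / 864 = 25/864.
e_ss = 5/K_v = 5/(25/864) = 172.8.

172.8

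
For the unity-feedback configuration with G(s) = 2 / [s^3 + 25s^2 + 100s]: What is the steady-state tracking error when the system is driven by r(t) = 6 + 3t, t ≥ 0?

150

Lowest-order denominator term is 100s, so the open loop has 1 pole at the origin → type 1 system. Taking each input component in turn:
  • 6: tracked with zero error.
  • 3t: e_ss = 3/K_v with K_v=0.02 → 150.
Total e_ss = 150.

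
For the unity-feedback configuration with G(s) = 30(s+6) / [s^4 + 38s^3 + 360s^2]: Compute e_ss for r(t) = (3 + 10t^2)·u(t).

Factoring s^2 from the denominator leaves a polynomial with constant term 360, so the system is type 2. Taking each input component in turn:
  • 3: tracked with zero error.
  • 10t^2: e_ss = 20/K_a with K_a=0.5 → 40.
Total e_ss = 40.

40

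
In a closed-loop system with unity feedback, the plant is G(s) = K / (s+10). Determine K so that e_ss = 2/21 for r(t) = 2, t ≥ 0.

G(s) has no factors of s in the denominator, so the system is type 0.
K_p = lim_{s→0} G(s) = K / (10) = 0.1·K.
e_ss = 2/(1 + K_p) = 2/21 ⇒ 1 + 0.1·K = 21 ⇒ K = 200.

200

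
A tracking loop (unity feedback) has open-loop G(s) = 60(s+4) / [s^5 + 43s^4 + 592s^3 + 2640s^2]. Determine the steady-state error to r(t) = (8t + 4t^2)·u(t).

88

The denominator has no term below 2640s^2 — 2 poles at s=0, type 2. Treating each term separately:
  • 8t: tracked with zero error.
  • 4t^2: e_ss = 8/K_a with K_a=1/11 → 88.
Total e_ss = 88.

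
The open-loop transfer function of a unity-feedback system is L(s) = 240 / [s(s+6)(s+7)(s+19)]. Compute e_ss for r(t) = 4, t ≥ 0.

The open loop has one pole at the origin → type 1 system.
A type-1 system has K_p = ∞, so it tracks a step input with zero steady-state error.

0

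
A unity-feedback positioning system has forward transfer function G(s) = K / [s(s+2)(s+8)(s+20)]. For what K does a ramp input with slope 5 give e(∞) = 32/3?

150

One free integrator in G(s): this is a type 1 system.
K_v = lim_{s→0} s·G(s) = K / (2·8·20) = (1/320)·K.
e_ss = 5/K_v = 32/3 ⇒ K_v = 15/32 ⇒ K = (15/32)/(1/320) = 150.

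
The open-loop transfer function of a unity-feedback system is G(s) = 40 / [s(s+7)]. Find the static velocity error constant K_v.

40/7

One free integrator in G(s): this is a type 1 system.
K_v = lim_{s→0} s·G(s) = 40 / (7) = 40/7.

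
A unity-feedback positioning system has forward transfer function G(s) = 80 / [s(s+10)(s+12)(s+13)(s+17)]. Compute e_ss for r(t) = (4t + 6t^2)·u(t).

infinity

G(s) has one factor of s in the denominator, so the system is type 1. Treating each term separately:
  • 4t: e_ss = 4/K_v with K_v=2/663 → 1326.
  • 6t^2: a type-1 system cannot track it, e_ss → ∞.
The unbounded component dominates.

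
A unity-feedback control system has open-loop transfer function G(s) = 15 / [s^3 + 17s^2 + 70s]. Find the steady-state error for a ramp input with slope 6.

28

Lowest-order denominator term is 70s, so the open loop has 1 pole at the origin → type 1 system.
K_v = lim_{s→0} s·G(s) = 15 / 70 = 3/14.
e_ss = 6/K_v = 6/(3/14) = 28.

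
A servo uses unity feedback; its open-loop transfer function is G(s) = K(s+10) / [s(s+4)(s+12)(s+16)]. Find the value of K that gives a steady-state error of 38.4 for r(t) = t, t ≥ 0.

System type = 1 (one pole at s=0).
K_v = lim_{s→0} s·G(s) = K·10 / (4·12·16) = (5/384)·K.
e_ss = 1/K_v = 38.4 ⇒ K_v = 5/192 ⇒ K = (5/192)/(5/384) = 2.

2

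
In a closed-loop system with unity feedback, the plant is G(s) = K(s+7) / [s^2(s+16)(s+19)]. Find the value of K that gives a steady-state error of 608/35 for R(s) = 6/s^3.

Two free integrators in G(s): this is a type 2 system.
K_a = lim_{s→0} s^2·G(s) = K·7 / (16·19) = (7/304)·K.
e_ss = 6/K_a = 608/35 ⇒ K_a = 105/304 ⇒ K = (105/304)/(7/304) = 15.

15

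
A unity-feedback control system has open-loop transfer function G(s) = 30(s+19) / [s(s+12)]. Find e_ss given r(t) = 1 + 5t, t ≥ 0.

The open loop has one pole at the origin → type 1 system. Treating each term separately:
  • 1: tracked with zero error.
  • 5t: e_ss = 5/K_v with K_v=47.5 → 2/19.
Total e_ss = 2/19.

2/19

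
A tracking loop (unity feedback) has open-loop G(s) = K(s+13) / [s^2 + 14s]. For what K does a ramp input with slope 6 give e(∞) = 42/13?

2

The denominator has no term below 14s — 1 pole at s=0, type 1.
K_v = lim_{s→0} s·G(s) = K·13 / 14 = (13/14)·K.
e_ss = 6/K_v = 42/13 ⇒ K_v = 13/7 ⇒ K = (13/7)/(13/14) = 2.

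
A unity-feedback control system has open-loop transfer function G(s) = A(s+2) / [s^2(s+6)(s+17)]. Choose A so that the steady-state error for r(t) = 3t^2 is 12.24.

System type = 2 (two poles at s=0).
K_a = lim_{s→0} s^2·G(s) = A·2 / (6·17) = (1/51)·A.
e_ss = 6/K_a = 12.24 ⇒ K_a = 25/51 ⇒ A = (25/51)/(1/51) = 25.

25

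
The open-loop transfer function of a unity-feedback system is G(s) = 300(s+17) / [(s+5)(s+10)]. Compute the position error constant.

102

System type = 0 (no poles at s=0).
K_p = lim_{s→0} G(s) = 300·17 / (5·10) = 102.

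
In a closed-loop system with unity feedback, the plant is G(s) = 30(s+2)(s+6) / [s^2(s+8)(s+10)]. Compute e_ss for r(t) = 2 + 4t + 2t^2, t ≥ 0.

8/9

The open loop has two poles at the origin → type 2 system. Taking each input component in turn:
  • 2: tracked with zero error.
  • 4t: tracked with zero error.
  • 2t^2: e_ss = 4/K_a with K_a=4.5 → 8/9.
Total e_ss = 8/9.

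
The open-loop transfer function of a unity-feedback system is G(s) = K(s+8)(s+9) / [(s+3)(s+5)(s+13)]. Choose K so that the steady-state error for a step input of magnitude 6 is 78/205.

40

G(s) has no factors of s in the denominator, so the system is type 0.
K_p = lim_{s→0} G(s) = K·8·9 / (3·5·13) = (24/65)·K.
e_ss = 6/(1 + K_p) = 78/205 ⇒ 1 + (24/65)·K = 205/13 ⇒ K = 40.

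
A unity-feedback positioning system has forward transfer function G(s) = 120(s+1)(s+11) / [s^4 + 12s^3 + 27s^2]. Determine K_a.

Factoring s^2 from the denominator leaves a polynomial with constant term 27, so the system is type 2.
K_a = lim_{s→0} s^2·G(s) = 120·1·11 / 27 = 440/9.

440/9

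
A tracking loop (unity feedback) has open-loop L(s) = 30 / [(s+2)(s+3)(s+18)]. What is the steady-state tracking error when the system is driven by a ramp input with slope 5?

infinity

The open loop has no poles at the origin → type 0 system.
K_v = lim_{s→0} s·L(s) = 0; the steady-state error to this ramp input grows without bound.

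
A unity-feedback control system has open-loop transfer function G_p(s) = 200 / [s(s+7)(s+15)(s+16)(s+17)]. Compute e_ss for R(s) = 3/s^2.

428.4

One free integrator in G_p(s): this is a type 1 system.
K_v = lim_{s→0} s·G_p(s) = 200 / (7·15·16·17) = 5/714.
e_ss = 3/K_v = 3/(5/714) = 428.4.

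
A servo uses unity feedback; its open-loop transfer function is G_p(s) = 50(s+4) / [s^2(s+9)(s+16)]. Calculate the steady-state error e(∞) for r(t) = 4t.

System type = 2 (two poles at s=0).
K_v = ∞ for a type-2 system; e_ss to a ramp is zero.

0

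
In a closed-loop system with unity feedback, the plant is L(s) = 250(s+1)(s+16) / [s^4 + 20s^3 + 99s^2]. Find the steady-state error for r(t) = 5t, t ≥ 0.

The denominator has no term below 99s^2 — 2 poles at s=0, type 2.
A type-2 system has K_v = ∞, so it tracks a ramp input with zero steady-state error.

0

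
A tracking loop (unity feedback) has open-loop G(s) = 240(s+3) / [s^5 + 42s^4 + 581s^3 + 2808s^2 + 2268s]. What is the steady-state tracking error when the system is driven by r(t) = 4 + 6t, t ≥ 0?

The denominator has no term below 2268s — 1 pole at s=0, type 1. By superposition:
  • 4: tracked with zero error.
  • 6t: e_ss = 6/K_v with K_v=20/63 → 18.9.
Total e_ss = 18.9.

18.9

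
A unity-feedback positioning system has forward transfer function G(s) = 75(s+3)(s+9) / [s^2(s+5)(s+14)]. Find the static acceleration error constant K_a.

System type = 2 (two poles at s=0).
K_a = lim_{s→0} s^2·G(s) = 75·3·9 / (5·14) = 405/14.

405/14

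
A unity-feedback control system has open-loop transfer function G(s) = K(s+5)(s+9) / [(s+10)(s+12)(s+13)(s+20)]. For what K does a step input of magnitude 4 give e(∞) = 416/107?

20

System type = 0 (no poles at s=0).
K_p = lim_{s→0} G(s) = K·5·9 / (10·12·13·20) = (3/2080)·K.
e_ss = 4/(1 + K_p) = 416/107 ⇒ 1 + (3/2080)·K = 107/104 ⇒ K = 20.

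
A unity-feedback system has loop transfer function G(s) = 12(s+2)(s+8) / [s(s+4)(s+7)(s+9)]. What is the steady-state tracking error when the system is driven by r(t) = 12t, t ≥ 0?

G(s) has one factor of s in the denominator, so the system is type 1.
K_v = lim_{s→0} s·G(s) = 12·2·8 / (4·7·9) = 16/21.
e_ss = 12/K_v = 12/(16/21) = 15.75.

15.75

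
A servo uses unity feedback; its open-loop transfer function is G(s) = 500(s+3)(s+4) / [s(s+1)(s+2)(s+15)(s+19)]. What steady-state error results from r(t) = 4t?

System type = 1 (one pole at s=0).
K_v = lim_{s→0} s·G(s) = 500·3·4 / (1·2·15·19) = 200/19.
e_ss = 4/K_v = 4/(200/19) = 0.38.

0.38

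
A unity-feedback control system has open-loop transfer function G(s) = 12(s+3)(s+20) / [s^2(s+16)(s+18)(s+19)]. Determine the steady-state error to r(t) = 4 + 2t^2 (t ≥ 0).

System type = 2 (two poles at s=0). Taking each input component in turn:
  • 4: tracked with zero error.
  • 2t^2: e_ss = 4/K_a with K_a=5/38 → 30.4.
Total e_ss = 30.4.

30.4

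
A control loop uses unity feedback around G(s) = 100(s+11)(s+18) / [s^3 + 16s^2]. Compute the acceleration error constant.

The denominator has no term below 16s^2 — 2 poles at s=0, type 2.
K_a = lim_{s→0} s^2·G(s) = 100·11·18 / 16 = 1237.5.

1237.5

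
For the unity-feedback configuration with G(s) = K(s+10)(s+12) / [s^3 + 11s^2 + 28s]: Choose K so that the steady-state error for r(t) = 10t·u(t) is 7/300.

Factoring s from the denominator leaves a polynomial with constant term 28, so the system is type 1.
K_v = lim_{s→0} s·G(s) = K·10·12 / 28 = (30/7)·K.
e_ss = 10/K_v = 7/300 ⇒ K_v = 3000/7 ⇒ K = (3000/7)/(30/7) = 100.

100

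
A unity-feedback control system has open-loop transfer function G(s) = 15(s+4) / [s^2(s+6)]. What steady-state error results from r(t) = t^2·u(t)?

Two free integrators in G(s): this is a type 2 system.
K_a = lim_{s→0} s^2·G(s) = 15·4 / (6) = 10.
r(t) = t^2 gives R(s) = 2/s^3.
e_ss = 2/K_a = 2/10 = 0.2.

0.2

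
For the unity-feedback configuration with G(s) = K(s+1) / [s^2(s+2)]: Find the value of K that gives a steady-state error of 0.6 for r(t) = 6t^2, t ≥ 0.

40

System type = 2 (two poles at s=0).
K_a = lim_{s→0} s^2·G(s) = K·1 / (2) = 0.5·K.
e_ss = 12/K_a = 0.6 ⇒ K_a = 20 ⇒ K = 20/0.5 = 40.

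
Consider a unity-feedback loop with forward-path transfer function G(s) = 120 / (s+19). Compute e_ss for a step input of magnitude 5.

95/139

G(s) has no factors of s in the denominator, so the system is type 0.
K_p = lim_{s→0} G(s) = 120 / (19) = 120/19.
e_ss = 5/(1 + K_p) = 5/(139/19) = 95/139.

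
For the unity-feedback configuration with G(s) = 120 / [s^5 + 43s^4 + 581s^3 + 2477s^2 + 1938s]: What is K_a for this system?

The denominator has no term below 1938s — 1 pole at s=0, type 1.
K_a = lim_{s→0} s^2·G(s) = 0 (the extra factor of s kills the finite limit).

0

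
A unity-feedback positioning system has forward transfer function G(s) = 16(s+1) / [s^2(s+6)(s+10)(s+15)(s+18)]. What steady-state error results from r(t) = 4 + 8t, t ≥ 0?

G(s) has two factors of s in the denominator, so the system is type 2. Taking each input component in turn:
  • 4: tracked with zero error.
  • 8t: tracked with zero error.
Total e_ss = 0.

0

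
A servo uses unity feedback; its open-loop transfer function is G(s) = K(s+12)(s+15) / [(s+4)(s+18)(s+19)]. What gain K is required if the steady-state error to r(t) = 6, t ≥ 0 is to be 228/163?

The open loop has no poles at the origin → type 0 system.
K_p = lim_{s→0} G(s) = K·12·15 / (4·18·19) = (5/38)·K.
e_ss = 6/(1 + K_p) = 228/163 ⇒ 1 + (5/38)·K = 163/38 ⇒ K = 25.

25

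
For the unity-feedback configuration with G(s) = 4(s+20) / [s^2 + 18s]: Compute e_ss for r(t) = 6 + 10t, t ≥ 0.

Factoring s from the denominator leaves a polynomial with constant term 18, so the system is type 1. Taking each input component in turn:
  • 6: tracked with zero error.
  • 10t: e_ss = 10/K_v with K_v=40/9 → 2.25.
Total e_ss = 2.25.

2.25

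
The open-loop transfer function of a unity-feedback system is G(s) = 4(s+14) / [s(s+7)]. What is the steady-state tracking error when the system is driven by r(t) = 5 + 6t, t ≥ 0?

0.75

One free integrator in G(s): this is a type 1 system. Treating each term separately:
  • 5: tracked with zero error.
  • 6t: e_ss = 6/K_v with K_v=8 → 0.75.
Total e_ss = 0.75.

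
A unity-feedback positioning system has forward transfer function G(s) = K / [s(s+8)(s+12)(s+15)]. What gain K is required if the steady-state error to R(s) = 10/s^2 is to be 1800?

8

One free integrator in G(s): this is a type 1 system.
K_v = lim_{s→0} s·G(s) = K / (8·12·15) = (1/1440)·K.
e_ss = 10/K_v = 1800 ⇒ K_v = 1/180 ⇒ K = (1/180)/(1/1440) = 8.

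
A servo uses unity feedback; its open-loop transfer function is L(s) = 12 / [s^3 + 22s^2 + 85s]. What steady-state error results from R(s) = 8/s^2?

170/3

The denominator has no term below 85s — 1 pole at s=0, type 1.
K_v = lim_{s→0} s·L(s) = 12 / 85 = 12/85.
e_ss = 8/K_v = 8/(12/85) = 170/3.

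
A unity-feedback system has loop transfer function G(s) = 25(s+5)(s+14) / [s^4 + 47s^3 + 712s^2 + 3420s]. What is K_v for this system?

175/342

Factoring s from the denominator leaves a polynomial with constant term 3420, so the system is type 1.
K_v = lim_{s→0} s·G(s) = 25·5·14 / 3420 = 175/342.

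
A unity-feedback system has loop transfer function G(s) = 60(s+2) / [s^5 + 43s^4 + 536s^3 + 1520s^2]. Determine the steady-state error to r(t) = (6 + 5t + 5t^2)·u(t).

380/3

Lowest-order denominator term is 1520s^2, so the open loop has 2 poles at the origin → type 2 system. By superposition:
  • 6: tracked with zero error.
  • 5t: tracked with zero error.
  • 5t^2: e_ss = 10/K_a with K_a=3/38 → 380/3.
Total e_ss = 380/3.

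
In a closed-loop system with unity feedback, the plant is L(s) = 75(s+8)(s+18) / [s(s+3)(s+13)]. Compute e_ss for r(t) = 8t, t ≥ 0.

L(s) has one factor of s in the denominator, so the system is type 1.
K_v = lim_{s→0} s·L(s) = 75·8·18 / (3·13) = 3600/13.
e_ss = 8/K_v = 8/(3600/13) = 13/450.

13/450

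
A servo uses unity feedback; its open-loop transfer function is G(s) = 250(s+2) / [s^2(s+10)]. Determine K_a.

System type = 2 (two poles at s=0).
K_a = lim_{s→0} s^2·G(s) = 250·2 / (10) = 50.

50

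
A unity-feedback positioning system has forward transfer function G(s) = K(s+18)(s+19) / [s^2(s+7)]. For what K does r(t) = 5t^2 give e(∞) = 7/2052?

60

System type = 2 (two poles at s=0).
K_a = lim_{s→0} s^2·G(s) = K·18·19 / (7) = (342/7)·K.
e_ss = 10/K_a = 7/2052 ⇒ K_a = 20520/7 ⇒ K = (20520/7)/(342/7) = 60.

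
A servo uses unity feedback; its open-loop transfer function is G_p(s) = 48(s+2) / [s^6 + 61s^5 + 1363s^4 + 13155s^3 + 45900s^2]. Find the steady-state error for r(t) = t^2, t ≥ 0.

Factoring s^2 from the denominator leaves a polynomial with constant term 45900, so the system is type 2.
K_a = lim_{s→0} s^2·G_p(s) = 48·2 / 45900 = 8/3825.
r(t) = t^2 gives R(s) = 2/s^3.
e_ss = 2/K_a = 2/(8/3825) = 956.25.

956.25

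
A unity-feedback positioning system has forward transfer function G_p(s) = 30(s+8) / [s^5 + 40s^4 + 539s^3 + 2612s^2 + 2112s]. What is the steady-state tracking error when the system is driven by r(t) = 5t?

44

Lowest-order denominator term is 2112s, so the open loop has 1 pole at the origin → type 1 system.
K_v = lim_{s→0} s·G_p(s) = 30·8 / 2112 = 5/44.
e_ss = 5/K_v = 5/(5/44) = 44.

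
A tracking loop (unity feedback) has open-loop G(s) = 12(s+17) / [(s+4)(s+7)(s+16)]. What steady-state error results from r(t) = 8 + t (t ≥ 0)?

infinity

System type = 0 (no poles at s=0). Taking each input component in turn:
  • 8: e_ss = 8/(1+K_p) with K_p=51/112 → 896/163.
  • t: a type-0 system cannot track it, e_ss → ∞.
The unbounded component dominates.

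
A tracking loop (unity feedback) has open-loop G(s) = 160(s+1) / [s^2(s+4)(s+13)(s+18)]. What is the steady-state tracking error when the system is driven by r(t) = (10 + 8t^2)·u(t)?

93.6

System type = 2 (two poles at s=0). Treating each term separately:
  • 10: tracked with zero error.
  • 8t^2: e_ss = 16/K_a with K_a=20/117 → 93.6.
Total e_ss = 93.6.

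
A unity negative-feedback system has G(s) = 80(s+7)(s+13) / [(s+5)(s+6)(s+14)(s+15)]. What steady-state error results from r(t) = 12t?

infinity

The open loop has no poles at the origin → type 0 system.
K_v = lim_{s→0} s·G(s) = 0; the steady-state error to this ramp input grows without bound.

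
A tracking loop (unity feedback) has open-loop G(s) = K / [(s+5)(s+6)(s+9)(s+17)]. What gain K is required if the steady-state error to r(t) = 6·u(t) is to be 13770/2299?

8

G(s) has no factors of s in the denominator, so the system is type 0.
K_p = lim_{s→0} G(s) = K / (5·6·9·17) = (1/4590)·K.
e_ss = 6/(1 + K_p) = 13770/2299 ⇒ 1 + (1/4590)·K = 2299/2295 ⇒ K = 8.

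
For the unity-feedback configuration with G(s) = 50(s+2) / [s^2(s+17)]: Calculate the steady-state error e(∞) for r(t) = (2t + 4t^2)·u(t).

1.36

System type = 2 (two poles at s=0). By superposition:
  • 2t: tracked with zero error.
  • 4t^2: e_ss = 8/K_a with K_a=100/17 → 1.36.
Total e_ss = 1.36.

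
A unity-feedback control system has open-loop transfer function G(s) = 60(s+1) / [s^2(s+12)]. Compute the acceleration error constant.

5

G(s) has two factors of s in the denominator, so the system is type 2.
K_a = lim_{s→0} s^2·G(s) = 60·1 / (12) = 5.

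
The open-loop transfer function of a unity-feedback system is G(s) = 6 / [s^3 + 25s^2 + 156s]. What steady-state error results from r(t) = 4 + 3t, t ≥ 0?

The denominator has no term below 156s — 1 pole at s=0, type 1. Treating each term separately:
  • 4: tracked with zero error.
  • 3t: e_ss = 3/K_v with K_v=1/26 → 78.
Total e_ss = 78.

78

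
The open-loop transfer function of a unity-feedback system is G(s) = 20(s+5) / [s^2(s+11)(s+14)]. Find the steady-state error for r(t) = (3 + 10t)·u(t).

0

Two free integrators in G(s): this is a type 2 system. By superposition:
  • 3: tracked with zero error.
  • 10t: tracked with zero error.
Total e_ss = 0.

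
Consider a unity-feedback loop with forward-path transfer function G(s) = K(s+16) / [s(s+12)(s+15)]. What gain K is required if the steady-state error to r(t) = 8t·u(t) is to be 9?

10

The open loop has one pole at the origin → type 1 system.
K_v = lim_{s→0} s·G(s) = K·16 / (12·15) = (4/45)·K.
e_ss = 8/K_v = 9 ⇒ K_v = 8/9 ⇒ K = (8/9)/(4/45) = 10.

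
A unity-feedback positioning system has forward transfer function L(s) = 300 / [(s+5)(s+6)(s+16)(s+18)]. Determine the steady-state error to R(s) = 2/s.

The open loop has no poles at the origin → type 0 system.
K_p = lim_{s→0} L(s) = 300 / (5·6·16·18) = 5/144.
e_ss = 2/(1 + K_p) = 2/(149/144) = 288/149.

288/149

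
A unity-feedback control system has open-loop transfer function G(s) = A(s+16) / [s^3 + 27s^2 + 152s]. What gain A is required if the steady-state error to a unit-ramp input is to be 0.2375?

40

Factoring s from the denominator leaves a polynomial with constant term 152, so the system is type 1.
K_v = lim_{s→0} s·G(s) = A·16 / 152 = (2/19)·A.
e_ss = 1/K_v = 0.2375 ⇒ K_v = 80/19 ⇒ A = (80/19)/(2/19) = 40.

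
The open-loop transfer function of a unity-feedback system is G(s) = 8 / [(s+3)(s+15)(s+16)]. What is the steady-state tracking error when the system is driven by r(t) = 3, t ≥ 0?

G(s) has no factors of s in the denominator, so the system is type 0.
K_p = lim_{s→0} G(s) = 8 / (3·15·16) = 1/90.
e_ss = 3/(1 + K_p) = 3/(91/90) = 270/91.

270/91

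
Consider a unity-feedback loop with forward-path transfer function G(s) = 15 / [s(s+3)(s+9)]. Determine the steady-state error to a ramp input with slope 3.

5.4

G(s) has one factor of s in the denominator, so the system is type 1.
K_v = lim_{s→0} s·G(s) = 15 / (3·9) = 5/9.
e_ss = 3/K_v = 3/(5/9) = 5.4.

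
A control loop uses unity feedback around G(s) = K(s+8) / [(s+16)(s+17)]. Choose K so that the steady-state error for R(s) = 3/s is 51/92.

G(s) has no factors of s in the denominator, so the system is type 0.
K_p = lim_{s→0} G(s) = K·8 / (16·17) = (1/34)·K.
e_ss = 3/(1 + K_p) = 51/92 ⇒ 1 + (1/34)·K = 92/17 ⇒ K = 150.

150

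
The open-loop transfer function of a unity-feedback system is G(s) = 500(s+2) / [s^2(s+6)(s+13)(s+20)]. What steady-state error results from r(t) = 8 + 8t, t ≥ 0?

G(s) has two factors of s in the denominator, so the system is type 2. Taking each input component in turn:
  • 8: tracked with zero error.
  • 8t: tracked with zero error.
Total e_ss = 0.

0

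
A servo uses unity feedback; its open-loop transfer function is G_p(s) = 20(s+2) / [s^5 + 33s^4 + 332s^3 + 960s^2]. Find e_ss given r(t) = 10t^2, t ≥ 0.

480

Lowest-order denominator term is 960s^2, so the open loop has 2 poles at the origin → type 2 system.
K_a = lim_{s→0} s^2·G_p(s) = 20·2 / 960 = 1/24.
r(t) = 10t^2 gives R(s) = 20/s^3.
e_ss = 20/K_a = 20/(1/24) = 480.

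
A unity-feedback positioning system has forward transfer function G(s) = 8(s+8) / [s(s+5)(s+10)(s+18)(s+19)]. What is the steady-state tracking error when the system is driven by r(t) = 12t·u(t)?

3206.25

The open loop has one pole at the origin → type 1 system.
K_v = lim_{s→0} s·G(s) = 8·8 / (5·10·18·19) = 16/4275.
e_ss = 12/K_v = 12/(16/4275) = 3206.25.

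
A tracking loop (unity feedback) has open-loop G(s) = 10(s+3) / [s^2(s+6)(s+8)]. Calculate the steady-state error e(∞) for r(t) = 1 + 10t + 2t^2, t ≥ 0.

6.4

Two free integrators in G(s): this is a type 2 system. Taking each input component in turn:
  • 1: tracked with zero error.
  • 10t: tracked with zero error.
  • 2t^2: e_ss = 4/K_a with K_a=0.625 → 6.4.
Total e_ss = 6.4.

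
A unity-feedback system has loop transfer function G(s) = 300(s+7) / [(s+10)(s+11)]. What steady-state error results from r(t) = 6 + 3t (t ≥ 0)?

System type = 0 (no poles at s=0). By superposition:
  • 6: e_ss = 6/(1+K_p) with K_p=210/11 → 66/221.
  • 3t: a type-0 system cannot track it, e_ss → ∞.
The unbounded component dominates.

infinity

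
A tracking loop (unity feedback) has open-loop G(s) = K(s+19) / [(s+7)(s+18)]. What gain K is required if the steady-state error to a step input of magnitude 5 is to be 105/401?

No free integrators in G(s): this is a type 0 system.
K_p = lim_{s→0} G(s) = K·19 / (7·18) = (19/126)·K.
e_ss = 5/(1 + K_p) = 105/401 ⇒ 1 + (19/126)·K = 401/21 ⇒ K = 120.

120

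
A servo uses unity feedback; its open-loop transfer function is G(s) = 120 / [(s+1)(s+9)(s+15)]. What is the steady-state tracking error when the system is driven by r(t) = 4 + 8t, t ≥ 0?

infinity

System type = 0 (no poles at s=0). Taking each input component in turn:
  • 4: e_ss = 4/(1+K_p) with K_p=8/9 → 36/17.
  • 8t: a type-0 system cannot track it, e_ss → ∞.
The unbounded component dominates.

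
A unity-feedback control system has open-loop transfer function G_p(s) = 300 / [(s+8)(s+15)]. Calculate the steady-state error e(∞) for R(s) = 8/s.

G_p(s) has no factors of s in the denominator, so the system is type 0.
K_p = lim_{s→0} G_p(s) = 300 / (8·15) = 2.5.
e_ss = 8/(1 + K_p) = 8/3.5 = 16/7.

16/7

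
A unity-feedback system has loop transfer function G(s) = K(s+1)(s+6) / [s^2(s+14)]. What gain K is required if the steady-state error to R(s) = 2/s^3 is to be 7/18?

The open loop has two poles at the origin → type 2 system.
K_a = lim_{s→0} s^2·G(s) = K·1·6 / (14) = (3/7)·K.
e_ss = 2/K_a = 7/18 ⇒ K_a = 36/7 ⇒ K = (36/7)/(3/7) = 12.

12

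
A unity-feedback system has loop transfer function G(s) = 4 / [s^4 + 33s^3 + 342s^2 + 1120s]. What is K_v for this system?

The denominator has no term below 1120s — 1 pole at s=0, type 1.
K_v = lim_{s→0} s·G(s) = 4 / 1120 = 1/280.

1/280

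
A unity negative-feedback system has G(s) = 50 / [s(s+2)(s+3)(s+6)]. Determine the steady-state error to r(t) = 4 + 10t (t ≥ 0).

7.2

The open loop has one pole at the origin → type 1 system. Taking each input component in turn:
  • 4: tracked with zero error.
  • 10t: e_ss = 10/K_v with K_v=25/18 → 7.2.
Total e_ss = 7.2.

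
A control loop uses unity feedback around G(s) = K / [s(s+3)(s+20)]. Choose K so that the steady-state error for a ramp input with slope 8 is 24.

G(s) has one factor of s in the denominator, so the system is type 1.
K_v = lim_{s→0} s·G(s) = K / (3·20) = (1/60)·K.
e_ss = 8/K_v = 24 ⇒ K_v = 1/3 ⇒ K = (1/3)/(1/60) = 20.

20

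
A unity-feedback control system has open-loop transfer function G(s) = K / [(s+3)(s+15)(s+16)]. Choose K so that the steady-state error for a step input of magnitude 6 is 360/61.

12

No free integrators in G(s): this is a type 0 system.
K_p = lim_{s→0} G(s) = K / (3·15·16) = (1/720)·K.
e_ss = 6/(1 + K_p) = 360/61 ⇒ 1 + (1/720)·K = 61/60 ⇒ K = 12.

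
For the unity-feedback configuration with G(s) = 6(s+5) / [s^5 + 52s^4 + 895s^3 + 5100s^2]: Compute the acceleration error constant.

Lowest-order denominator term is 5100s^2, so the open loop has 2 poles at the origin → type 2 system.
K_a = lim_{s→0} s^2·G(s) = 6·5 / 5100 = 1/170.

1/170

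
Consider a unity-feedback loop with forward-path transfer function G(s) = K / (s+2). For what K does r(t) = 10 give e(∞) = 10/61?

System type = 0 (no poles at s=0).
K_p = lim_{s→0} G(s) = K / (2) = 0.5·K.
e_ss = 10/(1 + K_p) = 10/61 ⇒ 1 + 0.5·K = 61 ⇒ K = 120.

120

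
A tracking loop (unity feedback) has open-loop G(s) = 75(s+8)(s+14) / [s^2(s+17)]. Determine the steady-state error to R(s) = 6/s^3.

17/1400

The open loop has two poles at the origin → type 2 system.
K_a = lim_{s→0} s^2·G(s) = 75·8·14 / (17) = 8400/17.
r(t) = 3t^2 gives R(s) = 6/s^3.
e_ss = 6/K_a = 6/(8400/17) = 17/1400.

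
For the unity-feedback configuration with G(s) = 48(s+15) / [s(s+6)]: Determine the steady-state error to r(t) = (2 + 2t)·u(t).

1/60

G(s) has one factor of s in the denominator, so the system is type 1. Treating each term separately:
  • 2: tracked with zero error.
  • 2t: e_ss = 2/K_v with K_v=120 → 1/60.
Total e_ss = 1/60.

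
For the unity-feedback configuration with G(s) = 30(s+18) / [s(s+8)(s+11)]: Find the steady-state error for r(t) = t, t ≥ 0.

22/135

System type = 1 (one pole at s=0).
K_v = lim_{s→0} s·G(s) = 30·18 / (8·11) = 135/22.
e_ss = 1/K_v = 1/(135/22) = 22/135.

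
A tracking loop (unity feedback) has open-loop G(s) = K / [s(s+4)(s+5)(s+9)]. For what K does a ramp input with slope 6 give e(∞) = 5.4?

200

G(s) has one factor of s in the denominator, so the system is type 1.
K_v = lim_{s→0} s·G(s) = K / (4·5·9) = (1/180)·K.
e_ss = 6/K_v = 5.4 ⇒ K_v = 10/9 ⇒ K = (10/9)/(1/180) = 200.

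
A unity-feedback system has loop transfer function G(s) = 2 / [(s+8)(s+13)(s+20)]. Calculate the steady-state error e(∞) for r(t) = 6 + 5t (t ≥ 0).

infinity

System type = 0 (no poles at s=0). By superposition:
  • 6: e_ss = 6/(1+K_p) with K_p=1/1040 → 2080/347.
  • 5t: a type-0 system cannot track it, e_ss → ∞.
The unbounded component dominates.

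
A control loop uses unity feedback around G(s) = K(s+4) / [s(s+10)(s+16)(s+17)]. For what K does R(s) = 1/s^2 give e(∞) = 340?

2

System type = 1 (one pole at s=0).
K_v = lim_{s→0} s·G(s) = K·4 / (10·16·17) = (1/680)·K.
e_ss = 1/K_v = 340 ⇒ K_v = 1/340 ⇒ K = (1/340)/(1/680) = 2.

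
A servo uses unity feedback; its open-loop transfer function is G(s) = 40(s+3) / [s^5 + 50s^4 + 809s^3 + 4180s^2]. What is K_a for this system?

6/209

The denominator has no term below 4180s^2 — 2 poles at s=0, type 2.
K_a = lim_{s→0} s^2·G(s) = 40·3 / 4180 = 6/209.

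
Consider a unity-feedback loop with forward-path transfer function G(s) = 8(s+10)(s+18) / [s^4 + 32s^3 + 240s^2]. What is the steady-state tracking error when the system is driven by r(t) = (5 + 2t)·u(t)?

0

The denominator has no term below 240s^2 — 2 poles at s=0, type 2. By superposition:
  • 5: tracked with zero error.
  • 2t: tracked with zero error.
Total e_ss = 0.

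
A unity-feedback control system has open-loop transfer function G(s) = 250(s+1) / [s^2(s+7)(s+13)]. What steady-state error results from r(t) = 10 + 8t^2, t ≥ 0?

5.824

System type = 2 (two poles at s=0). By superposition:
  • 10: tracked with zero error.
  • 8t^2: e_ss = 16/K_a with K_a=250/91 → 5.824.
Total e_ss = 5.824.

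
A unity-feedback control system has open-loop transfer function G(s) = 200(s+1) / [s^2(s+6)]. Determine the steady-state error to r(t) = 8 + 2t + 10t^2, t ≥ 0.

Two free integrators in G(s): this is a type 2 system. By superposition:
  • 8: tracked with zero error.
  • 2t: tracked with zero error.
  • 10t^2: e_ss = 20/K_a with K_a=100/3 → 0.6.
Total e_ss = 0.6.

0.6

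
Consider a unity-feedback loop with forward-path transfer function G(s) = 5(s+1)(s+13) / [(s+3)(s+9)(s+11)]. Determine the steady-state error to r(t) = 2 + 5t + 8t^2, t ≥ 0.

System type = 0 (no poles at s=0). Treating each term separately:
  • 2: e_ss = 2/(1+K_p) with K_p=65/297 → 297/181.
  • 5t: a type-0 system cannot track it, e_ss → ∞.
  • 8t^2: a type-0 system cannot track it, e_ss → ∞.
The unbounded component dominates.

infinity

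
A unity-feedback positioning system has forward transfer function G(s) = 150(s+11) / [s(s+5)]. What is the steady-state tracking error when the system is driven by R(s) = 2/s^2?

G(s) has one factor of s in the denominator, so the system is type 1.
K_v = lim_{s→0} s·G(s) = 150·11 / (5) = 330.
e_ss = 2/K_v = 2/330 = 1/165.

1/165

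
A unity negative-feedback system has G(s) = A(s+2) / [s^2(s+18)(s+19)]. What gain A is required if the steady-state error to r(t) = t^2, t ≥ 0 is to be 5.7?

60

System type = 2 (two poles at s=0).
K_a = lim_{s→0} s^2·G(s) = A·2 / (18·19) = (1/171)·A.
e_ss = 2/K_a = 5.7 ⇒ K_a = 20/57 ⇒ A = (20/57)/(1/171) = 60.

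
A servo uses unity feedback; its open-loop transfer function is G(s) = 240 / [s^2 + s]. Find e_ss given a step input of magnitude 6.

0

Lowest-order denominator term is s, so the open loop has 1 pole at the origin → type 1 system.
K_p = ∞ for a type-1 system; e_ss to a step is zero.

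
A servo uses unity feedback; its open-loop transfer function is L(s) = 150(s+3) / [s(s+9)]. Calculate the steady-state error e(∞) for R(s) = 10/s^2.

0.2

The open loop has one pole at the origin → type 1 system.
K_v = lim_{s→0} s·L(s) = 150·3 / (9) = 50.
e_ss = 10/K_v = 10/50 = 0.2.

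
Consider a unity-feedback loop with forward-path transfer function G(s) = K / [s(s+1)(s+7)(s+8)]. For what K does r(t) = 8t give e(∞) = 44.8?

10

G(s) has one factor of s in the denominator, so the system is type 1.
K_v = lim_{s→0} s·G(s) = K / (1·7·8) = (1/56)·K.
e_ss = 8/K_v = 44.8 ⇒ K_v = 5/28 ⇒ K = (5/28)/(1/56) = 10.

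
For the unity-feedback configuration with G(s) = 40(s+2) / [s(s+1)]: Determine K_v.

The open loop has one pole at the origin → type 1 system.
K_v = lim_{s→0} s·G(s) = 40·2 / (1) = 80.

80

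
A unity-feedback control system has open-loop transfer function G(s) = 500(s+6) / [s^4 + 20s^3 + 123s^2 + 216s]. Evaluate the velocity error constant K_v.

Lowest-order denominator term is 216s, so the open loop has 1 pole at the origin → type 1 system.
K_v = lim_{s→0} s·G(s) = 500·6 / 216 = 125/9.

125/9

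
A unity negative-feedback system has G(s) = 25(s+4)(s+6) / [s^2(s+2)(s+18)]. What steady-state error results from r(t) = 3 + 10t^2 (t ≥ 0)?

The open loop has two poles at the origin → type 2 system. Taking each input component in turn:
  • 3: tracked with zero error.
  • 10t^2: e_ss = 20/K_a with K_a=50/3 → 1.2.
Total e_ss = 1.2.

1.2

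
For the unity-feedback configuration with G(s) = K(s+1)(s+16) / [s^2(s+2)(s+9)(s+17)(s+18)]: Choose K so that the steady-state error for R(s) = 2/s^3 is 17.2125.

40

Two free integrators in G(s): this is a type 2 system.
K_a = lim_{s→0} s^2·G(s) = K·1·16 / (2·9·17·18) = (4/1377)·K.
e_ss = 2/K_a = 17.2125 ⇒ K_a = 160/1377 ⇒ K = (160/1377)/(4/1377) = 40.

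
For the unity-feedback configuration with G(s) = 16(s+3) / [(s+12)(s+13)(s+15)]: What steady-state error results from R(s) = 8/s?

System type = 0 (no poles at s=0).
K_p = lim_{s→0} G(s) = 16·3 / (12·13·15) = 4/195.
e_ss = 8/(1 + K_p) = 8/(199/195) = 1560/199.

1560/199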